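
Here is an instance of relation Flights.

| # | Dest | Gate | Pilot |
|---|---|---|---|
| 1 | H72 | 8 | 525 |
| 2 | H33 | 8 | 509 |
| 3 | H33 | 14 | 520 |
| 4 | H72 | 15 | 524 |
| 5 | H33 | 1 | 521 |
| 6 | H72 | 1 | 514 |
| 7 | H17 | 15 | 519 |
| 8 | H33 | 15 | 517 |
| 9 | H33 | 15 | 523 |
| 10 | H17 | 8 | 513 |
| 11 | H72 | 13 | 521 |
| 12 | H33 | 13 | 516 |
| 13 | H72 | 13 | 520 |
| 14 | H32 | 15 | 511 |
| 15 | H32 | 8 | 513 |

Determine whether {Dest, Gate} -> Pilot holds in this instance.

No

(Dest=H72, Gate=8): row 1 → Pilot = 525 ✓
(Dest=H33, Gate=8): row 2 → Pilot = 509 ✓
(Dest=H33, Gate=14): row 3 → Pilot = 520 ✓
(Dest=H72, Gate=15): row 4 → Pilot = 524 ✓
(Dest=H33, Gate=1): row 5 → Pilot = 521 ✓
(Dest=H72, Gate=1): row 6 → Pilot = 514 ✓
(Dest=H17, Gate=15): row 7 → Pilot = 519 ✓
(Dest=H33, Gate=15): rows 8, 9 → Pilot takes values {517, 523} — violation
(Dest=H17, Gate=8): row 10 → Pilot = 513 ✓
(Dest=H72, Gate=13): rows 11, 13 → Pilot takes values {521, 520} — violation
(Dest=H33, Gate=13): row 12 → Pilot = 516 ✓
(Dest=H32, Gate=15): row 14 → Pilot = 511 ✓
(Dest=H32, Gate=8): row 15 → Pilot = 513 ✓
Two rows agree on {Dest, Gate} but differ on Pilot, so {Dest, Gate} -> Pilot does not hold.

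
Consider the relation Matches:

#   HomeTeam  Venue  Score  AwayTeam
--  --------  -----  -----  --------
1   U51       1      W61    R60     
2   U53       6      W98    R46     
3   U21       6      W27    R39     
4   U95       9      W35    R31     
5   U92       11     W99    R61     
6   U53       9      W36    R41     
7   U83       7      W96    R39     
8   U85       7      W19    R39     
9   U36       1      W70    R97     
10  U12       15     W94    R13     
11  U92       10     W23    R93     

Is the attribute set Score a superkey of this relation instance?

Yes

All 11 rows have distinct Score values, so Score → (all attributes) holds and Score is a superkey.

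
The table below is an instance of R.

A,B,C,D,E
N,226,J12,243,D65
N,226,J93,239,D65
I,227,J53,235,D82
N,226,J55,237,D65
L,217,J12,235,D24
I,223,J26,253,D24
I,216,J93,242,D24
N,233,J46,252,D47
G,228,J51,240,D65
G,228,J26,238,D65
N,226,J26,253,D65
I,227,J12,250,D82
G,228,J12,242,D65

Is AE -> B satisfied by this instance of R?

No

(A=N, E=D65): 4 rows → B = 226, 226, 226, 226 ✓
(A=I, E=D82): 2 rows → B = 227, 227 ✓
(A=L, E=D24): 1 row → B = 217 ✓
(A=I, E=D24): 2 rows → B takes values {223, 216} — violation
(A=N, E=D47): 1 row → B = 233 ✓
(A=G, E=D65): 3 rows → B = 228, 228, 228 ✓
Two rows agree on AE but differ on B, so AE -> B does not hold.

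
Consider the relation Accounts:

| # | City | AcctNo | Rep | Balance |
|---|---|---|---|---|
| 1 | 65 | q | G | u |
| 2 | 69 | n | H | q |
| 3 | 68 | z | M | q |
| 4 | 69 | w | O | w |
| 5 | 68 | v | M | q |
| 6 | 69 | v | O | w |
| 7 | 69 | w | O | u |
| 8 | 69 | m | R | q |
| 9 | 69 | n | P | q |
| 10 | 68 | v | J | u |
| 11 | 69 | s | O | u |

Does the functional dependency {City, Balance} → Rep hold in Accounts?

(City=65, Balance=u): row 1 → Rep = G ✓
(City=69, Balance=q): rows 2, 8, 9 → Rep takes values {H, R, P} — violation
(City=68, Balance=q): rows 3, 5 → Rep = M, M ✓
(City=69, Balance=w): rows 4, 6 → Rep = O, O ✓
(City=69, Balance=u): rows 7, 11 → Rep = O, O ✓
(City=68, Balance=u): row 10 → Rep = J ✓
Two rows agree on {City, Balance} but differ on Rep, so {City, Balance} → Rep does not hold.

No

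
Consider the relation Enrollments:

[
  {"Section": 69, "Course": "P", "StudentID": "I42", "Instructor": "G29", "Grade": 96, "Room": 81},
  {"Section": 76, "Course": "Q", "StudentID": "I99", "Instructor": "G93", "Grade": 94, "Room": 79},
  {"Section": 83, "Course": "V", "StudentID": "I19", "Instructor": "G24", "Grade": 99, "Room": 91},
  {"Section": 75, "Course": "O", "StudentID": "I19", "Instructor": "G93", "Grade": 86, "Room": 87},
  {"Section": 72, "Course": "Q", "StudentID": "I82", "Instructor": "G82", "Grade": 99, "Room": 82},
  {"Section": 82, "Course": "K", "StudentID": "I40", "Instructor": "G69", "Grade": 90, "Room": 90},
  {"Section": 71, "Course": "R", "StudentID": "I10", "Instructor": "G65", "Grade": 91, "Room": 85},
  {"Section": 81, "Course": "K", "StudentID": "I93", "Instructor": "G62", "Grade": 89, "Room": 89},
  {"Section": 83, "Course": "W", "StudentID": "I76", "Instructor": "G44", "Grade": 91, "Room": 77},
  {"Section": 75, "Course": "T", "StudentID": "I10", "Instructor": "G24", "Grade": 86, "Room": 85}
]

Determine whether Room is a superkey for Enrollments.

Two distinct rows share Room=85, so Room does not determine every attribute — not a superkey.

No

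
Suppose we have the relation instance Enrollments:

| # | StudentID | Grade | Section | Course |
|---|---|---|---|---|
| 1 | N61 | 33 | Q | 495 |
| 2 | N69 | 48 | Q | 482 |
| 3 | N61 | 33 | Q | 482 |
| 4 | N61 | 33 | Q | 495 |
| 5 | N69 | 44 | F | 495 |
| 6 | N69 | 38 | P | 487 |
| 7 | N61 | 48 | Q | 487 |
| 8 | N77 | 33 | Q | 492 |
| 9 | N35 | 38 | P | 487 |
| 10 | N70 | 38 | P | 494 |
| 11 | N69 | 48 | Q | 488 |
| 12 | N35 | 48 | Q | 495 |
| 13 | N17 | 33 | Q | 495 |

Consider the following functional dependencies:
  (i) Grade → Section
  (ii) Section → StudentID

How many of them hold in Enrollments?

(i) Grade → Section: every LHS value maps to a single RHS value — holds.
(ii) Section → StudentID: Section=Q: rows 1, 2, 3, 4, 7, 8, 11, 12, 13 → StudentID takes values {N61, N69, N77, N35, N17} — violation; Section=P: rows 6, 9, 10 → StudentID takes values {N69, N35, N70} — violation — fails.
1 of the 2 dependencies holds.

1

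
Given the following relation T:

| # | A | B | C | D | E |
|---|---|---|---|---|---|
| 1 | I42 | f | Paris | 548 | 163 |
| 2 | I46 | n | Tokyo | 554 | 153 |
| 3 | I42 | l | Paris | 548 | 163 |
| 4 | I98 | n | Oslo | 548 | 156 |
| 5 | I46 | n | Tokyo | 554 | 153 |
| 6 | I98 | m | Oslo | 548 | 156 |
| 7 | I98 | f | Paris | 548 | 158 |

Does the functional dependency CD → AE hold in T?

No

(C=Paris, D=548): rows 1, 3, 7 → {A,E} takes values {(I42, 163), (I98, 158)} — violation
(C=Tokyo, D=554): rows 2, 5 → {A,E} = (I46, 153), (I46, 153) ✓
(C=Oslo, D=548): rows 4, 6 → {A,E} = (I98, 156), (I98, 156) ✓
Two rows agree on CD but differ on AE, so CD → AE does not hold.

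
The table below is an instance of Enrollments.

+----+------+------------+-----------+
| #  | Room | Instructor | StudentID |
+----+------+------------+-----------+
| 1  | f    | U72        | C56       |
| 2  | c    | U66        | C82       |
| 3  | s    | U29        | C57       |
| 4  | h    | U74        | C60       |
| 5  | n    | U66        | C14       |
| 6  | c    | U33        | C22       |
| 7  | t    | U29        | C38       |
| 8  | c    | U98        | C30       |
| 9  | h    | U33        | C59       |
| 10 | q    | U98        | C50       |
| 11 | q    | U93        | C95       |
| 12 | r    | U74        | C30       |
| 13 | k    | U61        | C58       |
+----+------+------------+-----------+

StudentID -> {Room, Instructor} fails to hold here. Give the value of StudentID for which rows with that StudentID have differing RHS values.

StudentID=C56: row 1 → {Room,Instructor} = (f, U72) ✓
StudentID=C82: row 2 → {Room,Instructor} = (c, U66) ✓
StudentID=C57: row 3 → {Room,Instructor} = (s, U29) ✓
StudentID=C60: row 4 → {Room,Instructor} = (h, U74) ✓
StudentID=C14: row 5 → {Room,Instructor} = (n, U66) ✓
StudentID=C22: row 6 → {Room,Instructor} = (c, U33) ✓
StudentID=C38: row 7 → {Room,Instructor} = (t, U29) ✓
StudentID=C30: rows 8, 12 → {Room,Instructor} takes values {(c, U98), (r, U74)} — violation
StudentID=C59: row 9 → {Room,Instructor} = (h, U33) ✓
StudentID=C50: row 10 → {Room,Instructor} = (q, U98) ✓
StudentID=C95: row 11 → {Room,Instructor} = (q, U93) ✓
StudentID=C58: row 13 → {Room,Instructor} = (k, U61) ✓
The only StudentID value with inconsistent RHS is StudentID=C30.

C30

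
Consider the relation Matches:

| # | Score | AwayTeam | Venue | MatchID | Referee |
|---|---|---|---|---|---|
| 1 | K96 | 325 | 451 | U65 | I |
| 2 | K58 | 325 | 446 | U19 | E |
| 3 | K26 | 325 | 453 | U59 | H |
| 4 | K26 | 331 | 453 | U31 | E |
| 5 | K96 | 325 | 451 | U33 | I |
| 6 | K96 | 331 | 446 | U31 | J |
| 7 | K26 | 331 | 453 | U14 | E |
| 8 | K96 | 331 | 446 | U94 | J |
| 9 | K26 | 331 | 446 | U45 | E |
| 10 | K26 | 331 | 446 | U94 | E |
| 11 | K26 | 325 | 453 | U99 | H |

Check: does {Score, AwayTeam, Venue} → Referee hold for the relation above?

Yes

(Score=K96, AwayTeam=325, Venue=451): rows 1, 5 → Referee = I, I ✓
(Score=K58, AwayTeam=325, Venue=446): row 2 → Referee = E ✓
(Score=K26, AwayTeam=325, Venue=453): rows 3, 11 → Referee = H, H ✓
(Score=K26, AwayTeam=331, Venue=453): rows 4, 7 → Referee = E, E ✓
(Score=K96, AwayTeam=331, Venue=446): rows 6, 8 → Referee = J, J ✓
(Score=K26, AwayTeam=331, Venue=446): rows 9, 10 → Referee = E, E ✓
Every {Score, AwayTeam, Venue} value is associated with a single Referee value, so {Score, AwayTeam, Venue} → Referee holds.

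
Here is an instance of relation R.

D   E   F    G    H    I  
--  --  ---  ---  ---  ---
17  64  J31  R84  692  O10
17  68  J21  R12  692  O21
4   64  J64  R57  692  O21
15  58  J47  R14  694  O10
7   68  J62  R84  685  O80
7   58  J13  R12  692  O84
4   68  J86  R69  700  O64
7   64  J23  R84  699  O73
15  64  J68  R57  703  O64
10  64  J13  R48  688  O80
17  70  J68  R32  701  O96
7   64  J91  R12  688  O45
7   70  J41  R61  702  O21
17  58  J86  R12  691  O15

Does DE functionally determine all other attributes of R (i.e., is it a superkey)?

No

Two distinct rows share (D=7, E=64), so DE does not determine every attribute — not a superkey.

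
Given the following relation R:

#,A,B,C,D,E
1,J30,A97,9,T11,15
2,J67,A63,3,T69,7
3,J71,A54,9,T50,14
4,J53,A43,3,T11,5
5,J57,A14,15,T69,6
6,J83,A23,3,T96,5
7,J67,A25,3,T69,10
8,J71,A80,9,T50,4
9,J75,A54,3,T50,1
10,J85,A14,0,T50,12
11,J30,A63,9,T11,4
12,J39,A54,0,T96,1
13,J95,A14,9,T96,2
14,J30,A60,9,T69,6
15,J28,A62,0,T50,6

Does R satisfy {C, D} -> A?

No

(C=9, D=T11): rows 1, 11 → A = J30, J30 ✓
(C=3, D=T69): rows 2, 7 → A = J67, J67 ✓
(C=9, D=T50): rows 3, 8 → A = J71, J71 ✓
(C=3, D=T11): row 4 → A = J53 ✓
(C=15, D=T69): row 5 → A = J57 ✓
(C=3, D=T96): row 6 → A = J83 ✓
(C=3, D=T50): row 9 → A = J75 ✓
(C=0, D=T50): rows 10, 15 → A takes values {J85, J28} — violation
(C=0, D=T96): row 12 → A = J39 ✓
(C=9, D=T96): row 13 → A = J95 ✓
(C=9, D=T69): row 14 → A = J30 ✓
Two rows agree on {C, D} but differ on A, so {C, D} -> A does not hold.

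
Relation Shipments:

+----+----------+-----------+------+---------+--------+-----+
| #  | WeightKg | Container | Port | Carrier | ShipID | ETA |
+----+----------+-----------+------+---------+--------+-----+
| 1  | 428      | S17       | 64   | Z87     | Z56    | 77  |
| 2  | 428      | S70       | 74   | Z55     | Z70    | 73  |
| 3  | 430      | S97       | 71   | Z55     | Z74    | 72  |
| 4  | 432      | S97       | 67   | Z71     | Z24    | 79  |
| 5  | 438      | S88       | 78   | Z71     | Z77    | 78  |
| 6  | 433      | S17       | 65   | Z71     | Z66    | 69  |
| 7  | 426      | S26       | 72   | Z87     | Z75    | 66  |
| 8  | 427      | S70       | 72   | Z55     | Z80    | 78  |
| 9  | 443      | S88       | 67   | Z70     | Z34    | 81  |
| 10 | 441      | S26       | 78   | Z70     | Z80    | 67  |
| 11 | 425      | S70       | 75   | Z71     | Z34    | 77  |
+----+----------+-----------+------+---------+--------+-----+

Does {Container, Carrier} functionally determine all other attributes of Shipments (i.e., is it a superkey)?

No

Rows 2 and 8 have the same {Container, Carrier} value (Container=S70, Carrier=Z55) but are distinct tuples, so {Container, Carrier} does not determine every attribute — not a superkey.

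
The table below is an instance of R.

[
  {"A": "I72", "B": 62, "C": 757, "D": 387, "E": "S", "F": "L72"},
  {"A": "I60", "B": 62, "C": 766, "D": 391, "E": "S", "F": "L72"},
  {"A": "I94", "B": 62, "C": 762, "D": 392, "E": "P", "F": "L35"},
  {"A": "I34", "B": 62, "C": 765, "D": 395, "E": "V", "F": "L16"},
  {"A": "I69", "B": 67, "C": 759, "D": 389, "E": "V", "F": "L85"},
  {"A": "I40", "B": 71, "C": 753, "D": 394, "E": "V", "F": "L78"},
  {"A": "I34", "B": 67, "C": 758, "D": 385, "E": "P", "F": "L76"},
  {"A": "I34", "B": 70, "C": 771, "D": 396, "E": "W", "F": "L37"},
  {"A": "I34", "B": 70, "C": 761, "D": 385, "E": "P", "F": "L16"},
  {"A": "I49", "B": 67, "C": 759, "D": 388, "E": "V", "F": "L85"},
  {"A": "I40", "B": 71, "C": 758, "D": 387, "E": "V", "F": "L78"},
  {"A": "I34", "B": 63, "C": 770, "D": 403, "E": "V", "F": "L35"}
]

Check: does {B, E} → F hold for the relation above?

Yes

(B=62, E=S): 2 rows → F = L72, L72 ✓
(B=62, E=P): 1 row → F = L35 ✓
(B=62, E=V): 1 row → F = L16 ✓
(B=67, E=V): 2 rows → F = L85, L85 ✓
(B=71, E=V): 2 rows → F = L78, L78 ✓
(B=67, E=P): 1 row → F = L76 ✓
(B=70, E=W): 1 row → F = L37 ✓
(B=70, E=P): 1 row → F = L16 ✓
(B=63, E=V): 1 row → F = L35 ✓
Every {B, E} value is associated with a single F value, so {B, E} → F holds.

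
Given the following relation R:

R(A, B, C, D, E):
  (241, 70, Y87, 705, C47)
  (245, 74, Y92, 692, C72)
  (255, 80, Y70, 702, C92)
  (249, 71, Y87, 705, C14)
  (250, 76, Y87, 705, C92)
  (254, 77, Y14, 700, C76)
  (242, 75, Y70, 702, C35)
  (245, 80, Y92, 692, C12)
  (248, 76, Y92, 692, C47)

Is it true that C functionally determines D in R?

Yes

C=Y87: 3 rows → D = 705, 705, 705 ✓
C=Y92: 3 rows → D = 692, 692, 692 ✓
C=Y70: 2 rows → D = 702, 702 ✓
C=Y14: 1 row → D = 700 ✓
Every C value is associated with a single D value, so C → D holds.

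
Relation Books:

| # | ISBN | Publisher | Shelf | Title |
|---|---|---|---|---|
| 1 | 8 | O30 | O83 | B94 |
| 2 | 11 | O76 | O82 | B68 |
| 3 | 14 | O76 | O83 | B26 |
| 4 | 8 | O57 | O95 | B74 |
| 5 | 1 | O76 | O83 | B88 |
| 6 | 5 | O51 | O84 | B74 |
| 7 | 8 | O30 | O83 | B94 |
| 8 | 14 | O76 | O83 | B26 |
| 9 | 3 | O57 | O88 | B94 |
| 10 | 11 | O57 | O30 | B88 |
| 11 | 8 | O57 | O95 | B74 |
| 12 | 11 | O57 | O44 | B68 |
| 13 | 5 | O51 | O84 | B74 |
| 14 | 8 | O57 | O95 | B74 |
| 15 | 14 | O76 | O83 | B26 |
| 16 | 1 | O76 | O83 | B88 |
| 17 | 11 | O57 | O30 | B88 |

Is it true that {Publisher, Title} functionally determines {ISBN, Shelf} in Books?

(Publisher=O30, Title=B94): rows 1, 7 → {ISBN,Shelf} = (8, O83), (8, O83) ✓
(Publisher=O76, Title=B68): row 2 → {ISBN,Shelf} = (11, O82) ✓
(Publisher=O76, Title=B26): rows 3, 8, 15 → {ISBN,Shelf} = (14, O83), (14, O83), (14, O83) ✓
(Publisher=O57, Title=B74): rows 4, 11, 14 → {ISBN,Shelf} = (8, O95), (8, O95), (8, O95) ✓
(Publisher=O76, Title=B88): rows 5, 16 → {ISBN,Shelf} = (1, O83), (1, O83) ✓
(Publisher=O51, Title=B74): rows 6, 13 → {ISBN,Shelf} = (5, O84), (5, O84) ✓
(Publisher=O57, Title=B94): row 9 → {ISBN,Shelf} = (3, O88) ✓
(Publisher=O57, Title=B88): rows 10, 17 → {ISBN,Shelf} = (11, O30), (11, O30) ✓
(Publisher=O57, Title=B68): row 12 → {ISBN,Shelf} = (11, O44) ✓
Every {Publisher, Title} value is associated with a single {ISBN, Shelf} value, so {Publisher, Title} -> {ISBN, Shelf} holds.

Yes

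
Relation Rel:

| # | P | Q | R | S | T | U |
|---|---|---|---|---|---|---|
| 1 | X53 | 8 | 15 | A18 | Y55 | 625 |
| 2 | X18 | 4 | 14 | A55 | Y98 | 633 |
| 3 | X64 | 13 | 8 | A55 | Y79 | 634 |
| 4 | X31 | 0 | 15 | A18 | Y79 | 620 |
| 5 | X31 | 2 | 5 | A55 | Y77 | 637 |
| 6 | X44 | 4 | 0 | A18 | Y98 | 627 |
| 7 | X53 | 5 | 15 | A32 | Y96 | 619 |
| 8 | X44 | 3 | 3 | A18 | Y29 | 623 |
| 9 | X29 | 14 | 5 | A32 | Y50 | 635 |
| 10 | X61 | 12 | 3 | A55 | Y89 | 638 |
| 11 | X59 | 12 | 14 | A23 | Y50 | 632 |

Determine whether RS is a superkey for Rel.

Rows 1 and 4 have the same RS value (R=15, S=A18) but are distinct tuples, so RS does not determine every attribute — not a superkey.

No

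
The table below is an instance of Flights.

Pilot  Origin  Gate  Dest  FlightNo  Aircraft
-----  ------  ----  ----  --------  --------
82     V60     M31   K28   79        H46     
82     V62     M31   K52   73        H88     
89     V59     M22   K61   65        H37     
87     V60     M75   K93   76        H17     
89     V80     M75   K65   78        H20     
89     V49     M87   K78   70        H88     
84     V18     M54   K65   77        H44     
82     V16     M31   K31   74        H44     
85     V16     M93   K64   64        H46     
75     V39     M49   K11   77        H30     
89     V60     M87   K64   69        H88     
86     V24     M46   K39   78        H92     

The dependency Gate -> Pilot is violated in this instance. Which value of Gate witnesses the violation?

Gate=M31: 3 rows → Pilot = 82, 82, 82 ✓
Gate=M22: 1 row → Pilot = 89 ✓
Gate=M75: 2 rows → Pilot takes values {87, 89} — violation
Gate=M87: 2 rows → Pilot = 89, 89 ✓
Gate=M54: 1 row → Pilot = 84 ✓
Gate=M93: 1 row → Pilot = 85 ✓
Gate=M49: 1 row → Pilot = 75 ✓
Gate=M46: 1 row → Pilot = 86 ✓
The only Gate value with inconsistent Pilot is Gate=M75.

M75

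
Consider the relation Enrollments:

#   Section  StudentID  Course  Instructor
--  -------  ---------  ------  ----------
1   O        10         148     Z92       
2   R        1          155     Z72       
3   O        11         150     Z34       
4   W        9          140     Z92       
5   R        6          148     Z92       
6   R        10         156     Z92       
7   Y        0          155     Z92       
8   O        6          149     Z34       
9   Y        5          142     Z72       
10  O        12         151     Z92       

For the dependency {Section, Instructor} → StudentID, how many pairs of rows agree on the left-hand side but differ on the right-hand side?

(Section=O, Instructor=Z92): violating pairs (1,10) — 1 pair.
(Section=O, Instructor=Z34): violating pairs (3,8) — 1 pair.
(Section=R, Instructor=Z92): violating pairs (5,6) — 1 pair.

3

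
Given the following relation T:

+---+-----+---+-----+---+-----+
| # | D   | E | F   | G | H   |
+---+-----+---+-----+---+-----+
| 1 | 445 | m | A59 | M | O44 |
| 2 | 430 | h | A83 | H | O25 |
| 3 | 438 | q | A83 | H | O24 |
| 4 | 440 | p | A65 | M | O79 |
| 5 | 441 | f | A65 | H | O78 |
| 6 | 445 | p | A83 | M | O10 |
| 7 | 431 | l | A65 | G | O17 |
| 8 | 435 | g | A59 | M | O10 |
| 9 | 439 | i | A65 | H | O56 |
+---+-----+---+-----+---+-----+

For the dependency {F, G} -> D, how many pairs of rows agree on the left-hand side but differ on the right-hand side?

(F=A59, G=M): violating pairs (1,8) — 1 pair.
(F=A83, G=H): violating pairs (2,3) — 1 pair.
(F=A65, G=H): violating pairs (5,9) — 1 pair.

3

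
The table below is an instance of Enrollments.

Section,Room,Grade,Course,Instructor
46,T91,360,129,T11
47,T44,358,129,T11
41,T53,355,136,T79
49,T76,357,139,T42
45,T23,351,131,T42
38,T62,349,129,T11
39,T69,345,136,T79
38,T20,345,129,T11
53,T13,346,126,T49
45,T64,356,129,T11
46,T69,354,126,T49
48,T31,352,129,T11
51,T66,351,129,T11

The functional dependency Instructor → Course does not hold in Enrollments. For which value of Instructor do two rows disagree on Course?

T42

Instructor=T11: 7 rows → Course = 129, 129, 129, 129, 129, 129, 129 ✓
Instructor=T79: 2 rows → Course = 136, 136 ✓
Instructor=T42: 2 rows → Course takes values {139, 131} — violation
Instructor=T49: 2 rows → Course = 126, 126 ✓
The only Instructor value with inconsistent Course is Instructor=T42.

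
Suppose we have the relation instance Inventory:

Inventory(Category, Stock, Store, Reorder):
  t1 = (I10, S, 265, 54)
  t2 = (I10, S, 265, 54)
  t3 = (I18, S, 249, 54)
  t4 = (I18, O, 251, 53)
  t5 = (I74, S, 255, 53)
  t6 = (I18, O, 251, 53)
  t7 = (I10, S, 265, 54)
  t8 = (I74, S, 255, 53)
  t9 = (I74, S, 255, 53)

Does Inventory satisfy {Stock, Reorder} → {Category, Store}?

(Stock=S, Reorder=54): rows 1, 2, 3, 7 → {Category,Store} takes values {(I10, 265), (I18, 249)} — violation
(Stock=O, Reorder=53): rows 4, 6 → {Category,Store} = (I18, 251), (I18, 251) ✓
(Stock=S, Reorder=53): rows 5, 8, 9 → {Category,Store} = (I74, 255), (I74, 255), (I74, 255) ✓
Two rows agree on {Stock, Reorder} but differ on {Category, Store}, so {Stock, Reorder} → {Category, Store} does not hold.

No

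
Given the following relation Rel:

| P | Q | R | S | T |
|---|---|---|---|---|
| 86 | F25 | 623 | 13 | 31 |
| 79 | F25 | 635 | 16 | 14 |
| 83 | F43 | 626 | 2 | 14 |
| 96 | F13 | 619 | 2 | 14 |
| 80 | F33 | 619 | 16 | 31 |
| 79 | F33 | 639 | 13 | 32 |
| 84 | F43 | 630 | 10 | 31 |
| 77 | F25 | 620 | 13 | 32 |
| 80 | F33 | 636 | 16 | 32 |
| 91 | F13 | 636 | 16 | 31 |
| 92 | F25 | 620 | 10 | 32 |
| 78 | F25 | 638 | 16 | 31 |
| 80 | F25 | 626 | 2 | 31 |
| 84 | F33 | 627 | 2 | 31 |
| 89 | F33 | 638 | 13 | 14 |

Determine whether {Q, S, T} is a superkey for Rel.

Yes

All 15 rows have distinct {Q, S, T} values, so {Q, S, T} → (all attributes) holds and {Q, S, T} is a superkey.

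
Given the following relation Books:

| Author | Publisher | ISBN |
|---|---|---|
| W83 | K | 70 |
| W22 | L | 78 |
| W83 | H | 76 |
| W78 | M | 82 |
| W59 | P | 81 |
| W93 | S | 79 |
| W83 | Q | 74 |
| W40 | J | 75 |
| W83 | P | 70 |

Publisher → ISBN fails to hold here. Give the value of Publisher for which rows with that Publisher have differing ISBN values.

Publisher=K: 1 row → ISBN = 70 ✓
Publisher=L: 1 row → ISBN = 78 ✓
Publisher=H: 1 row → ISBN = 76 ✓
Publisher=M: 1 row → ISBN = 82 ✓
Publisher=P: 2 rows → ISBN takes values {81, 70} — violation
Publisher=S: 1 row → ISBN = 79 ✓
Publisher=Q: 1 row → ISBN = 74 ✓
Publisher=J: 1 row → ISBN = 75 ✓
The only Publisher value with inconsistent ISBN is Publisher=P.

P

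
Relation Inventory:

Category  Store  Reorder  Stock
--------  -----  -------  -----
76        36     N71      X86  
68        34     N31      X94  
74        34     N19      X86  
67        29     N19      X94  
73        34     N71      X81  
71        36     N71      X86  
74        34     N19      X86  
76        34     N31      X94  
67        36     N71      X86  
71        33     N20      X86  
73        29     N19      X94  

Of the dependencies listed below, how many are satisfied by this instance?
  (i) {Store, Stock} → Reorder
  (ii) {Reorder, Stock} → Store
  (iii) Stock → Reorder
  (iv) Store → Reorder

2

(i) {Store, Stock} → Reorder: every LHS value maps to a single RHS value — holds.
(ii) {Reorder, Stock} → Store: every LHS value maps to a single RHS value — holds.
(iii) Stock → Reorder: Stock=X86: 6 rows → Reorder takes values {N71, N19, N20} — violation; Stock=X94: 4 rows → Reorder takes values {N31, N19} — violation — fails.
(iv) Store → Reorder: Store=34: 5 rows → Reorder takes values {N31, N19, N71} — violation — fails.
2 of the 4 dependencies hold.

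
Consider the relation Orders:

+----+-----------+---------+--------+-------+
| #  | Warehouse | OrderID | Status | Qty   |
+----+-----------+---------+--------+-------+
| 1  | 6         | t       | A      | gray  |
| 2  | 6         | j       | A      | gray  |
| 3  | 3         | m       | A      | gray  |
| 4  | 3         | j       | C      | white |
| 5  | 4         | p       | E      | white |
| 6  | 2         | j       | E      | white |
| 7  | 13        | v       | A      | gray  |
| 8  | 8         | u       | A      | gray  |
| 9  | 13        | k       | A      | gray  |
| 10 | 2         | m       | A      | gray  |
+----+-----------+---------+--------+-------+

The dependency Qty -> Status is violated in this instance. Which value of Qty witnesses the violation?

Qty=gray: rows 1, 2, 3, 7, 8, 9, 10 → Status = A, A, A, A, A, A, A ✓
Qty=white: rows 4, 5, 6 → Status takes values {C, E} — violation
The only Qty value with inconsistent Status is Qty=white.

white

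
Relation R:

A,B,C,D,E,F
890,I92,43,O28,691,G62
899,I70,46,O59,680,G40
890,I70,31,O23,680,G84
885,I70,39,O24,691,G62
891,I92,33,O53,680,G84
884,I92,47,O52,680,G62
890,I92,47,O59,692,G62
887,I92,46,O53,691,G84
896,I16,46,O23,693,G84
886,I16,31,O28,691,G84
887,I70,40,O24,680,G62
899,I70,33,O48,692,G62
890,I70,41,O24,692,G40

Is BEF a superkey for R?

All 13 rows have distinct BEF values, so BEF → (all attributes) holds and BEF is a superkey.

Yes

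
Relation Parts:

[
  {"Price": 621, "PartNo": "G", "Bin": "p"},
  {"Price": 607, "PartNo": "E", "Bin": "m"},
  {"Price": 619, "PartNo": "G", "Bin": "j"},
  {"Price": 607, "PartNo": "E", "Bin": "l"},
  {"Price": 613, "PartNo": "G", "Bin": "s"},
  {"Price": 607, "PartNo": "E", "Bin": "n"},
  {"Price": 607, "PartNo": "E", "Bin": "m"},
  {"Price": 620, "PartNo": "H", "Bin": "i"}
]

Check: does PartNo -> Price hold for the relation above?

PartNo=G: 3 rows → Price takes values {621, 619, 613} — violation
PartNo=E: 4 rows → Price = 607, 607, 607, 607 ✓
PartNo=H: 1 row → Price = 620 ✓
Two rows agree on PartNo but differ on Price, so PartNo -> Price does not hold.

No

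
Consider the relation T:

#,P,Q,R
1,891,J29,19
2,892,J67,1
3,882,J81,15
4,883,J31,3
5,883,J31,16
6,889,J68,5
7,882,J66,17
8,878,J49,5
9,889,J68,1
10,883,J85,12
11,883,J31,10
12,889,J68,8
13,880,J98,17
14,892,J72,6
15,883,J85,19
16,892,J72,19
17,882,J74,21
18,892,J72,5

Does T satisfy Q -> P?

Q=J29: row 1 → P = 891 ✓
Q=J67: row 2 → P = 892 ✓
Q=J81: row 3 → P = 882 ✓
Q=J31: rows 4, 5, 11 → P = 883, 883, 883 ✓
Q=J68: rows 6, 9, 12 → P = 889, 889, 889 ✓
Q=J66: row 7 → P = 882 ✓
Q=J49: row 8 → P = 878 ✓
Q=J85: rows 10, 15 → P = 883, 883 ✓
Q=J98: row 13 → P = 880 ✓
Q=J72: rows 14, 16, 18 → P = 892, 892, 892 ✓
Q=J74: row 17 → P = 882 ✓
Every Q value is associated with a single P value, so Q -> P holds.

Yes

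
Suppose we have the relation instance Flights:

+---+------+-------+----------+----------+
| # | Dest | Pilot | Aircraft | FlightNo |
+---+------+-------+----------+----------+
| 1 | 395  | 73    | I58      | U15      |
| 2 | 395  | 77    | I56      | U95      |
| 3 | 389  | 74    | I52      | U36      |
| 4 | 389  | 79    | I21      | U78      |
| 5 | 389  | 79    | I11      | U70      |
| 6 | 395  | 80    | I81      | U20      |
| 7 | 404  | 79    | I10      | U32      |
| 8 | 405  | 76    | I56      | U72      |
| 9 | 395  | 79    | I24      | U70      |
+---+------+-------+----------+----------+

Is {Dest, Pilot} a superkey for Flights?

Rows 4 and 5 have the same {Dest, Pilot} value (Dest=389, Pilot=79) but are distinct tuples, so {Dest, Pilot} does not determine every attribute — not a superkey.

No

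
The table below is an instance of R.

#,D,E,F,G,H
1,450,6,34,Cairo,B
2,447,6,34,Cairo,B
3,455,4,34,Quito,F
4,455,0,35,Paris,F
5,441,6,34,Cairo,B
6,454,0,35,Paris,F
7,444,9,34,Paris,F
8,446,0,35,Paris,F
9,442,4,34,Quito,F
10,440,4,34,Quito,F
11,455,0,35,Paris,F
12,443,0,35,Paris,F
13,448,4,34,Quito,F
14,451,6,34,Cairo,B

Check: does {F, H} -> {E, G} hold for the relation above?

(F=34, H=B): rows 1, 2, 5, 14 → {E,G} = (6, Cairo), (6, Cairo), (6, Cairo), (6, Cairo) ✓
(F=34, H=F): rows 3, 7, 9, 10, 13 → {E,G} takes values {(4, Quito), (9, Paris)} — violation
(F=35, H=F): rows 4, 6, 8, 11, 12 → {E,G} = (0, Paris), (0, Paris), (0, Paris), (0, Paris), (0, Paris) ✓
Two rows agree on {F, H} but differ on {E, G}, so {F, H} -> {E, G} does not hold.

No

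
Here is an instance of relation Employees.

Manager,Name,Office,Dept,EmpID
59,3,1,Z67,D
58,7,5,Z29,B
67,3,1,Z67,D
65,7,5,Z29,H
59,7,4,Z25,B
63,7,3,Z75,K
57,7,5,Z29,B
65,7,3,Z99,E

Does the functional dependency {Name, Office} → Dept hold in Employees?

No

(Name=3, Office=1): 2 rows → Dept = Z67, Z67 ✓
(Name=7, Office=5): 3 rows → Dept = Z29, Z29, Z29 ✓
(Name=7, Office=4): 1 row → Dept = Z25 ✓
(Name=7, Office=3): 2 rows → Dept takes values {Z75, Z99} — violation
Two rows agree on {Name, Office} but differ on Dept, so {Name, Office} → Dept does not hold.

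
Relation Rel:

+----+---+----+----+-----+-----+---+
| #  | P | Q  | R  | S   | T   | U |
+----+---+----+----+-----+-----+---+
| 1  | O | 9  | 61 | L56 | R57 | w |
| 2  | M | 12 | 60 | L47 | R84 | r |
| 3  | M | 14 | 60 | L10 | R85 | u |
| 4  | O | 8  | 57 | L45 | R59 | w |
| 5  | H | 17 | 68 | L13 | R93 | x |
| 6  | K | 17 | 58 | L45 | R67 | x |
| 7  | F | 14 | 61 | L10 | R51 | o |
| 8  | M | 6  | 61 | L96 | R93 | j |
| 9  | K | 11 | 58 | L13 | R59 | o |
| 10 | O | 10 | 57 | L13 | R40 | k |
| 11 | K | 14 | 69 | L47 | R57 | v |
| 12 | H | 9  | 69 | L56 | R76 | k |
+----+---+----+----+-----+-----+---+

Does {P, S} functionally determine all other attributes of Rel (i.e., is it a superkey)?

All 12 rows have distinct {P, S} values, so {P, S} → (all attributes) holds and {P, S} is a superkey.

Yes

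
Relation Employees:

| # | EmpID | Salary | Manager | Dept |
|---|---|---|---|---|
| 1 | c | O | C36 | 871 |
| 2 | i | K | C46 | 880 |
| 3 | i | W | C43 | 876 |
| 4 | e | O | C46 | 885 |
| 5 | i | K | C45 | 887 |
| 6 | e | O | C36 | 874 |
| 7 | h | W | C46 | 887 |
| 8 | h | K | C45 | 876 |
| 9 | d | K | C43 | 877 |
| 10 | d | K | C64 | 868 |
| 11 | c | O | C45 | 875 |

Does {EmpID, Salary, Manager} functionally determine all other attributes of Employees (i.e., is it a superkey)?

All 11 rows have distinct {EmpID, Salary, Manager} values, so {EmpID, Salary, Manager} → (all attributes) holds and {EmpID, Salary, Manager} is a superkey.

Yes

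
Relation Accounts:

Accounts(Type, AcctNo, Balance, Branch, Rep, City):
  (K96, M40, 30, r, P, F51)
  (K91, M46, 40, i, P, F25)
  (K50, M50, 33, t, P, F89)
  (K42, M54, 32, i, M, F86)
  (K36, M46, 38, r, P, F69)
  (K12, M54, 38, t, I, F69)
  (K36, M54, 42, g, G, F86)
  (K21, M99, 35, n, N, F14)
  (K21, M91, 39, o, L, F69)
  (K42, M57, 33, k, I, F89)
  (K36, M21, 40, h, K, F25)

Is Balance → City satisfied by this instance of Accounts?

Balance=30: 1 row → City = F51 ✓
Balance=40: 2 rows → City = F25, F25 ✓
Balance=33: 2 rows → City = F89, F89 ✓
Balance=32: 1 row → City = F86 ✓
Balance=38: 2 rows → City = F69, F69 ✓
Balance=42: 1 row → City = F86 ✓
Balance=35: 1 row → City = F14 ✓
Balance=39: 1 row → City = F69 ✓
Every Balance value is associated with a single City value, so Balance → City holds.

Yes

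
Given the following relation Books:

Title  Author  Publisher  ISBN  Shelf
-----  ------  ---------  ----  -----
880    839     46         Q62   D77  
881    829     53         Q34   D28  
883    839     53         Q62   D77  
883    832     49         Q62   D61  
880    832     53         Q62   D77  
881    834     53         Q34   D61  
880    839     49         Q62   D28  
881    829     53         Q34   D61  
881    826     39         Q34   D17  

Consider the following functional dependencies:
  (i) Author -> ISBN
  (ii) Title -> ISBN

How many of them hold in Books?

2

(i) Author -> ISBN: every LHS value maps to a single RHS value — holds.
(ii) Title -> ISBN: every LHS value maps to a single RHS value — holds.
2 of the 2 dependencies hold.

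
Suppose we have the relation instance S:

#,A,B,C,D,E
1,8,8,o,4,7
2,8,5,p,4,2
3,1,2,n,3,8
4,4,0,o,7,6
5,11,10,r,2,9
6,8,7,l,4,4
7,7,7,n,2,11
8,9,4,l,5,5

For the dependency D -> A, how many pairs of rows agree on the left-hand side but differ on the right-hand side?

D=4: all 3 rows agree on A — 0 pairs.
D=2: violating pairs (5,7) — 1 pair.

1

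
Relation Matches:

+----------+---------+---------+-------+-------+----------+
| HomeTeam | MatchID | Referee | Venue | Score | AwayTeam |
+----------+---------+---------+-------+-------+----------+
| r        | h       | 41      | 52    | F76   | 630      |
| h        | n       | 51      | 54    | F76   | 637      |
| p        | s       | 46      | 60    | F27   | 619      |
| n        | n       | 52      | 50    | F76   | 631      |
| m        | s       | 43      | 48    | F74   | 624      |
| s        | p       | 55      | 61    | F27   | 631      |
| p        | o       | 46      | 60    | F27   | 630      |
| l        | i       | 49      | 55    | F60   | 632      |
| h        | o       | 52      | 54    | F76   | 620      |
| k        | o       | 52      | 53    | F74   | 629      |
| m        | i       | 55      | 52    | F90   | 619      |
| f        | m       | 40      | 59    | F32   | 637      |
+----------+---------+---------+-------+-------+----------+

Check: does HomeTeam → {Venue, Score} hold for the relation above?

No

HomeTeam=r: 1 row → {Venue,Score} = (52, F76) ✓
HomeTeam=h: 2 rows → {Venue,Score} = (54, F76), (54, F76) ✓
HomeTeam=p: 2 rows → {Venue,Score} = (60, F27), (60, F27) ✓
HomeTeam=n: 1 row → {Venue,Score} = (50, F76) ✓
HomeTeam=m: 2 rows → {Venue,Score} takes values {(48, F74), (52, F90)} — violation
HomeTeam=s: 1 row → {Venue,Score} = (61, F27) ✓
HomeTeam=l: 1 row → {Venue,Score} = (55, F60) ✓
HomeTeam=k: 1 row → {Venue,Score} = (53, F74) ✓
HomeTeam=f: 1 row → {Venue,Score} = (59, F32) ✓
Two rows agree on HomeTeam but differ on {Venue, Score}, so HomeTeam → {Venue, Score} does not hold.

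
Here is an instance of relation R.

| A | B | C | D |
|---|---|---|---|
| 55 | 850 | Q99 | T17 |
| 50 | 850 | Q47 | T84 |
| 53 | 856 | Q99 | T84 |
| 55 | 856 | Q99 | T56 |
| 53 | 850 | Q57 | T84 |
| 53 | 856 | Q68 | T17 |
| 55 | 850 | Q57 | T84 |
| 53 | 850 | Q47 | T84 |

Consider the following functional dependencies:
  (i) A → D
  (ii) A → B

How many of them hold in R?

0

(i) A → D: A=55: 3 rows → D takes values {T17, T56, T84} — violation; A=53: 4 rows → D takes values {T84, T17} — violation — fails.
(ii) A → B: A=55: 3 rows → B takes values {850, 856} — violation; A=53: 4 rows → B takes values {856, 850} — violation — fails.
None of the 2 dependencies hold.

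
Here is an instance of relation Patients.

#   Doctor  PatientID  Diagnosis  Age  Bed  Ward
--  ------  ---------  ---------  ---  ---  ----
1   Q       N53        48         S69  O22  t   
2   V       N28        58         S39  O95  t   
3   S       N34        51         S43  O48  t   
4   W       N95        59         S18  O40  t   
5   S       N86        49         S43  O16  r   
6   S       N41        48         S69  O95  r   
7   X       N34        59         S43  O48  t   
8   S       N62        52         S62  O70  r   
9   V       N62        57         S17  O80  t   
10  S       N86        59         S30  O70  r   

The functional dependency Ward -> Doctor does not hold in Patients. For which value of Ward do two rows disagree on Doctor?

t

Ward=t: rows 1, 2, 3, 4, 7, 9 → Doctor takes values {Q, V, S, W, X} — violation
Ward=r: rows 5, 6, 8, 10 → Doctor = S, S, S, S ✓
The only Ward value with inconsistent Doctor is Ward=t.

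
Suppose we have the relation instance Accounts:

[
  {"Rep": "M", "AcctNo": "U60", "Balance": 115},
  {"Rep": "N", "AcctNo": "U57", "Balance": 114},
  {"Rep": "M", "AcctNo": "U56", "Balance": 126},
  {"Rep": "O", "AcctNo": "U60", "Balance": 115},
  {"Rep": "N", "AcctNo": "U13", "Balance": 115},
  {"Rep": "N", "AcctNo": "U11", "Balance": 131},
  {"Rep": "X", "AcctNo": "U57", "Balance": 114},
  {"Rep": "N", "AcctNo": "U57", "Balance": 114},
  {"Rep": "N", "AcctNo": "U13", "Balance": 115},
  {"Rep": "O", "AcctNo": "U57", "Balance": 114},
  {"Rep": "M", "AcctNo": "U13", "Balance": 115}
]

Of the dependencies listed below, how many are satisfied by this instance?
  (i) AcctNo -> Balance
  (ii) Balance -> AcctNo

1

(i) AcctNo -> Balance: every LHS value maps to a single RHS value — holds.
(ii) Balance -> AcctNo: Balance=115: 5 rows → AcctNo takes values {U60, U13} — violation — fails.
1 of the 2 dependencies holds.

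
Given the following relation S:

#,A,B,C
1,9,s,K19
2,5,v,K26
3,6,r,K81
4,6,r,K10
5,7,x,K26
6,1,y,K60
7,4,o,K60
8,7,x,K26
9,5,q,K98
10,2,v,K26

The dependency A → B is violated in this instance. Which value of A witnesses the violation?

5

A=9: row 1 → B = s ✓
A=5: rows 2, 9 → B takes values {v, q} — violation
A=6: rows 3, 4 → B = r, r ✓
A=7: rows 5, 8 → B = x, x ✓
A=1: row 6 → B = y ✓
A=4: row 7 → B = o ✓
A=2: row 10 → B = v ✓
The only A value with inconsistent B is A=5.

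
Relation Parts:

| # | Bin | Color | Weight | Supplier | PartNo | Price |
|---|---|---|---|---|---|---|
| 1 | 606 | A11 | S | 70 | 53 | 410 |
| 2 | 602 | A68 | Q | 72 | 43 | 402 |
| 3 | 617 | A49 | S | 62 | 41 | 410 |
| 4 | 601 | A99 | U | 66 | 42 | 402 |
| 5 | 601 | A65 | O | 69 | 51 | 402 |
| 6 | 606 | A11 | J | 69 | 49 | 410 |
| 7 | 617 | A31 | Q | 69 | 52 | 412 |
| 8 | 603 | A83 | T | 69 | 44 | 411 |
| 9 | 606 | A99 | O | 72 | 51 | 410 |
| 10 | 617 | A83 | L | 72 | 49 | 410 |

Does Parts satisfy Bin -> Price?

No

Bin=606: rows 1, 6, 9 → Price = 410, 410, 410 ✓
Bin=602: row 2 → Price = 402 ✓
Bin=617: rows 3, 7, 10 → Price takes values {410, 412} — violation
Bin=601: rows 4, 5 → Price = 402, 402 ✓
Bin=603: row 8 → Price = 411 ✓
Two rows agree on Bin but differ on Price, so Bin -> Price does not hold.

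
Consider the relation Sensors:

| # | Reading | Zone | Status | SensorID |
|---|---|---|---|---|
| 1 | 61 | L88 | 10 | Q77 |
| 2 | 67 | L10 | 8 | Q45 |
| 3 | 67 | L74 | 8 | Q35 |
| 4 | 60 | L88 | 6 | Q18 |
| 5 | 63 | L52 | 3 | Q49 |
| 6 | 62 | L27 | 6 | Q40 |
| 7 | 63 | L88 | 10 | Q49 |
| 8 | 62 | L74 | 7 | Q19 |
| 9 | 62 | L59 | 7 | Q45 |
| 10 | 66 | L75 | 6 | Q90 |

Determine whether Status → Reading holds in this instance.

Status=10: rows 1, 7 → Reading takes values {61, 63} — violation
Status=8: rows 2, 3 → Reading = 67, 67 ✓
Status=6: rows 4, 6, 10 → Reading takes values {60, 62, 66} — violation
Status=3: row 5 → Reading = 63 ✓
Status=7: rows 8, 9 → Reading = 62, 62 ✓
Two rows agree on Status but differ on Reading, so Status → Reading does not hold.

No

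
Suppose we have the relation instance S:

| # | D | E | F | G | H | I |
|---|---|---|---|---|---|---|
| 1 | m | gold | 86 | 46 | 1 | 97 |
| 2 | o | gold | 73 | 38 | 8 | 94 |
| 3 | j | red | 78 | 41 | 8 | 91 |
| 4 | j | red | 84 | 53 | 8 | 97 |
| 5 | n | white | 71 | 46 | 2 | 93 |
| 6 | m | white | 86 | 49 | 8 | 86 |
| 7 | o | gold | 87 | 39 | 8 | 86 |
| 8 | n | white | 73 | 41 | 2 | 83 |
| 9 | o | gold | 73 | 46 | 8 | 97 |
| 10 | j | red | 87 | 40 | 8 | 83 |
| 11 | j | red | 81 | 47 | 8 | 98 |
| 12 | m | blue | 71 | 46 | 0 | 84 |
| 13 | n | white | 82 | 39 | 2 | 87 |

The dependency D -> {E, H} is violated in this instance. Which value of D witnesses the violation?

D=m: rows 1, 6, 12 → {E,H} takes values {(gold, 1), (white, 8), (blue, 0)} — violation
D=o: rows 2, 7, 9 → {E,H} = (gold, 8), (gold, 8), (gold, 8) ✓
D=j: rows 3, 4, 10, 11 → {E,H} = (red, 8), (red, 8), (red, 8), (red, 8) ✓
D=n: rows 5, 8, 13 → {E,H} = (white, 2), (white, 2), (white, 2) ✓
The only D value with inconsistent RHS is D=m.

m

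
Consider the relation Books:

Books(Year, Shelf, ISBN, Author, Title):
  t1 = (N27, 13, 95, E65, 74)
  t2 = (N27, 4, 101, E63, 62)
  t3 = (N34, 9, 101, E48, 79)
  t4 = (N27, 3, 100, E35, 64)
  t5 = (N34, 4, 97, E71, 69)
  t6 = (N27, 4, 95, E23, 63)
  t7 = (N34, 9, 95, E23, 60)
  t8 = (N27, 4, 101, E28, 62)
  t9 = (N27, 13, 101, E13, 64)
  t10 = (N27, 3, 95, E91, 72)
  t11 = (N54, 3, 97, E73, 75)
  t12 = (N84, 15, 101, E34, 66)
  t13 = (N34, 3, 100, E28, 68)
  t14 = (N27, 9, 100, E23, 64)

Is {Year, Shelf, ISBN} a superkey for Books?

Rows 2 and 8 have the same {Year, Shelf, ISBN} value (Year=N27, Shelf=4, ISBN=101) but are distinct tuples, so {Year, Shelf, ISBN} does not determine every attribute — not a superkey.

No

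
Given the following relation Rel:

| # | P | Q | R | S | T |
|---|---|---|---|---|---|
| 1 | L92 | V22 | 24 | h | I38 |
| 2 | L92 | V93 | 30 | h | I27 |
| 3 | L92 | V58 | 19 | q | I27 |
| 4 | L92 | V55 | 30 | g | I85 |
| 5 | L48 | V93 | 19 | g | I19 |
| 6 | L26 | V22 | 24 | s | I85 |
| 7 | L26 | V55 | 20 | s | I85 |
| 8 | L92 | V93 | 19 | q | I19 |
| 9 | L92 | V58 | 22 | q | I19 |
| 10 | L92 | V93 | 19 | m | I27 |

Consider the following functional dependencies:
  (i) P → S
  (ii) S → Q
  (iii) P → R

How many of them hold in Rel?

0

(i) P → S: P=L92: rows 1, 2, 3, 4, 8, 9, 10 → S takes values {h, q, g, m} — violation — fails.
(ii) S → Q: S=h: rows 1, 2 → Q takes values {V22, V93} — violation; S=q: rows 3, 8, 9 → Q takes values {V58, V93} — violation; S=g: rows 4, 5 → Q takes values {V55, V93} — violation; S=s: rows 6, 7 → Q takes values {V22, V55} — violation — fails.
(iii) P → R: P=L92: rows 1, 2, 3, 4, 8, 9, 10 → R takes values {24, 30, 19, 22} — violation; P=L26: rows 6, 7 → R takes values {24, 20} — violation — fails.
None of the 3 dependencies hold.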